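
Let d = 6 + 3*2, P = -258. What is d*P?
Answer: -3096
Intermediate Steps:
d = 12 (d = 6 + 6 = 12)
d*P = 12*(-258) = -3096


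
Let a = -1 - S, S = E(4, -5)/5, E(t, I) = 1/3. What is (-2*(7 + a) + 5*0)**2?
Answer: 31684/225 ≈ 140.82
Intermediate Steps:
E(t, I) = 1/3
S = 1/15 (S = (1/3)/5 = (1/3)*(1/5) = 1/15 ≈ 0.066667)
a = -16/15 (a = -1 - 1*1/15 = -1 - 1/15 = -16/15 ≈ -1.0667)
(-2*(7 + a) + 5*0)**2 = (-2*(7 - 16/15) + 5*0)**2 = (-2*89/15 + 0)**2 = (-178/15 + 0)**2 = (-178/15)**2 = 31684/225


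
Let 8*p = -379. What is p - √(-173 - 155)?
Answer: -379/8 - 2*I*√82 ≈ -47.375 - 18.111*I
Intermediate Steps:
p = -379/8 (p = (⅛)*(-379) = -379/8 ≈ -47.375)
p - √(-173 - 155) = -379/8 - √(-173 - 155) = -379/8 - √(-328) = -379/8 - 2*I*√82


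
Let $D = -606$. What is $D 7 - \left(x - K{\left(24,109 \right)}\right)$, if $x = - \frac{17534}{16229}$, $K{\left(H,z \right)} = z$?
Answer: $- \frac{67056923}{16229} \approx -4131.9$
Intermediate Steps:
$x = - \frac{17534}{16229}$ ($x = \left(-17534\right) \frac{1}{16229} = - \frac{17534}{16229} \approx -1.0804$)
$D 7 - \left(x - K{\left(24,109 \right)}\right) = \left(-606\right) 7 - \left(- \frac{17534}{16229} - 109\right) = -4242 - \left(- \frac{17534}{16229} - 109\right) = -4242 - - \frac{1786495}{16229} = -4242 + \frac{1786495}{16229} = - \frac{67056923}{16229}$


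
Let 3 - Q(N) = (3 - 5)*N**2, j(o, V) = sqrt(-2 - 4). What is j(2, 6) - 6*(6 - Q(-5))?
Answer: 282 + I*sqrt(6) ≈ 282.0 + 2.4495*I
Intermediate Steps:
j(o, V) = I*sqrt(6) (j(o, V) = sqrt(-6) = I*sqrt(6))
Q(N) = 3 + 2*N**2 (Q(N) = 3 - (3 - 5)*N**2 = 3 - (-2)*N**2 = 3 + 2*N**2)
j(2, 6) - 6*(6 - Q(-5)) = I*sqrt(6) - 6*(6 - (3 + 2*(-5)**2)) = I*sqrt(6) - 6*(6 - (3 + 2*25)) = I*sqrt(6) - 6*(6 - (3 + 50)) = I*sqrt(6) - 6*(6 - 1*53) = I*sqrt(6) - 6*(6 - 53) = I*sqrt(6) - 6*(-47) = I*sqrt(6) + 282 = 282 + I*sqrt(6)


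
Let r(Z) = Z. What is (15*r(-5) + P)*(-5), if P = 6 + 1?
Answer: 340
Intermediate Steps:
P = 7
(15*r(-5) + P)*(-5) = (15*(-5) + 7)*(-5) = (-75 + 7)*(-5) = -68*(-5) = 340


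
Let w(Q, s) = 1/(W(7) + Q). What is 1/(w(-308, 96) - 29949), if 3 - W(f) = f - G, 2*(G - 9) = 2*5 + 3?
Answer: -593/17759759 ≈ -3.3390e-5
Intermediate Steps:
G = 31/2 (G = 9 + (2*5 + 3)/2 = 9 + (10 + 3)/2 = 9 + (1/2)*13 = 9 + 13/2 = 31/2 ≈ 15.500)
W(f) = 37/2 - f (W(f) = 3 - (f - 1*31/2) = 3 - (f - 31/2) = 3 - (-31/2 + f) = 3 + (31/2 - f) = 37/2 - f)
w(Q, s) = 1/(23/2 + Q) (w(Q, s) = 1/((37/2 - 1*7) + Q) = 1/((37/2 - 7) + Q) = 1/(23/2 + Q))
1/(w(-308, 96) - 29949) = 1/(2/(23 + 2*(-308)) - 29949) = 1/(2/(23 - 616) - 29949) = 1/(2/(-593) - 29949) = 1/(2*(-1/593) - 29949) = 1/(-2/593 - 29949) = 1/(-17759759/593) = -593/17759759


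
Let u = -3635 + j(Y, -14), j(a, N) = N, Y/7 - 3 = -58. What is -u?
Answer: 3649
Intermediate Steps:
Y = -385 (Y = 21 + 7*(-58) = 21 - 406 = -385)
u = -3649 (u = -3635 - 14 = -3649)
-u = -1*(-3649) = 3649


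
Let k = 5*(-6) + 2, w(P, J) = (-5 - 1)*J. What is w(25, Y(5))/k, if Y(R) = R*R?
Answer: 75/14 ≈ 5.3571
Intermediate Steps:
Y(R) = R²
w(P, J) = -6*J
k = -28 (k = -30 + 2 = -28)
w(25, Y(5))/k = -6*5²/(-28) = -6*25*(-1/28) = -150*(-1/28) = 75/14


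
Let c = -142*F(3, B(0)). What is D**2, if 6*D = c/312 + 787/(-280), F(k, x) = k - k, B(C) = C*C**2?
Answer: 619369/2822400 ≈ 0.21945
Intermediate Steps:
B(C) = C**3
F(k, x) = 0
c = 0 (c = -142*0 = 0)
D = -787/1680 (D = (0/312 + 787/(-280))/6 = (0*(1/312) + 787*(-1/280))/6 = (0 - 787/280)/6 = (1/6)*(-787/280) = -787/1680 ≈ -0.46845)
D**2 = (-787/1680)**2 = 619369/2822400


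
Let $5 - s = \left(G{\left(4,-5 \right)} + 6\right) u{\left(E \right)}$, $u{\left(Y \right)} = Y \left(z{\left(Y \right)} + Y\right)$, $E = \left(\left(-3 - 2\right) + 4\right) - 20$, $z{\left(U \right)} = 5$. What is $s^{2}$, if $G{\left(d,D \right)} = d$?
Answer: $11256025$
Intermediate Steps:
$E = -21$ ($E = \left(-5 + 4\right) - 20 = -1 - 20 = -21$)
$u{\left(Y \right)} = Y \left(5 + Y\right)$
$s = -3355$ ($s = 5 - \left(4 + 6\right) \left(- 21 \left(5 - 21\right)\right) = 5 - 10 \left(\left(-21\right) \left(-16\right)\right) = 5 - 10 \cdot 336 = 5 - 3360 = -3355$)
$s^{2} = \left(-3355\right)^{2} = 11256025$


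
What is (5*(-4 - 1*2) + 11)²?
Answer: 361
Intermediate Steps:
(5*(-4 - 1*2) + 11)² = (5*(-4 - 2) + 11)² = (5*(-6) + 11)² = (-30 + 11)² = (-19)² = 361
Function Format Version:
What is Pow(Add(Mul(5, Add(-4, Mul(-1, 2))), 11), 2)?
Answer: 361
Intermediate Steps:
Pow(Add(Mul(5, Add(-4, Mul(-1, 2))), 11), 2) = Pow(Add(Mul(5, Add(-4, -2)), 11), 2) = Pow(Add(Mul(5, -6), 11), 2) = Pow(Add(-30, 11), 2) = Pow(-19, 2) = 361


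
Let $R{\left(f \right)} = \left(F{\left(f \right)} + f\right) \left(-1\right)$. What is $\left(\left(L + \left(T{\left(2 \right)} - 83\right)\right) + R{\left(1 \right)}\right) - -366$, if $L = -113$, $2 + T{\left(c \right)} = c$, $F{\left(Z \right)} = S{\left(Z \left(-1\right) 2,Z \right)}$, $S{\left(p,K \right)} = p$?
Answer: $171$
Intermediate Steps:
$F{\left(Z \right)} = - 2 Z$ ($F{\left(Z \right)} = Z \left(-1\right) 2 = - Z 2 = - 2 Z$)
$T{\left(c \right)} = -2 + c$
$R{\left(f \right)} = f$ ($R{\left(f \right)} = \left(- 2 f + f\right) \left(-1\right) = - f \left(-1\right) = f$)
$\left(\left(L + \left(T{\left(2 \right)} - 83\right)\right) + R{\left(1 \right)}\right) - -366 = \left(\left(-113 + \left(\left(-2 + 2\right) - 83\right)\right) + 1\right) - -366 = \left(\left(-113 + \left(0 - 83\right)\right) + 1\right) + 366 = \left(\left(-113 - 83\right) + 1\right) + 366 = \left(-196 + 1\right) + 366 = -195 + 366 = 171$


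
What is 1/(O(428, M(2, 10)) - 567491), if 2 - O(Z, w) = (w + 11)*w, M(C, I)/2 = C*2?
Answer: -1/567641 ≈ -1.7617e-6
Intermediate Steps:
M(C, I) = 4*C (M(C, I) = 2*(C*2) = 2*(2*C) = 4*C)
O(Z, w) = 2 - w*(11 + w) (O(Z, w) = 2 - (w + 11)*w = 2 - (11 + w)*w = 2 - w*(11 + w))
1/(O(428, M(2, 10)) - 567491) = 1/((2 - (4*2)**2 - 44*2) - 567491) = 1/((2 - 1*8**2 - 11*8) - 567491) = 1/((2 - 1*64 - 88) - 567491) = 1/((2 - 64 - 88) - 567491) = 1/(-150 - 567491) = 1/(-567641) = -1/567641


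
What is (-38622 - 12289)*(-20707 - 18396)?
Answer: 1990772833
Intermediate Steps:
(-38622 - 12289)*(-20707 - 18396) = -50911*(-39103) = 1990772833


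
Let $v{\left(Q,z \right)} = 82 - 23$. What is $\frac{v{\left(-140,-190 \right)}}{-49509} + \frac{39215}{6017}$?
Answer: $\frac{176467312}{27081423} \approx 6.5162$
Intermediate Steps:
$v{\left(Q,z \right)} = 59$ ($v{\left(Q,z \right)} = 82 - 23 = 59$)
$\frac{v{\left(-140,-190 \right)}}{-49509} + \frac{39215}{6017} = \frac{59}{-49509} + \frac{39215}{6017} = 59 \left(- \frac{1}{49509}\right) + 39215 \cdot \frac{1}{6017} = - \frac{59}{49509} + \frac{3565}{547} = \frac{176467312}{27081423}$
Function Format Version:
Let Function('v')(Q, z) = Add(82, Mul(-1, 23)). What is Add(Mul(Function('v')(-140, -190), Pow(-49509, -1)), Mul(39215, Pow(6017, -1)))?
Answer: Rational(176467312, 27081423) ≈ 6.5162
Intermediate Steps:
Function('v')(Q, z) = 59 (Function('v')(Q, z) = Add(82, -23) = 59)
Add(Mul(Function('v')(-140, -190), Pow(-49509, -1)), Mul(39215, Pow(6017, -1))) = Add(Mul(59, Pow(-49509, -1)), Mul(39215, Pow(6017, -1))) = Add(Mul(59, Rational(-1, 49509)), Mul(39215, Rational(1, 6017))) = Add(Rational(-59, 49509), Rational(3565, 547)) = Rational(176467312, 27081423)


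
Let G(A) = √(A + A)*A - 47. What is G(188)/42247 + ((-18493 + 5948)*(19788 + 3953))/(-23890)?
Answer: 2516491717177/201856166 + 376*√94/42247 ≈ 12467.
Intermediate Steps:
G(A) = -47 + √2*A^(3/2) (G(A) = √(2*A)*A - 47 = (√2*√A)*A - 47 = √2*A^(3/2) - 47 = -47 + √2*A^(3/2))
G(188)/42247 + ((-18493 + 5948)*(19788 + 3953))/(-23890) = (-47 + √2*188^(3/2))/42247 + ((-18493 + 5948)*(19788 + 3953))/(-23890) = (-47 + √2*(376*√47))*(1/42247) - 12545*23741*(-1/23890) = (-47 + 376*√94)*(1/42247) - 297830845*(-1/23890) = (-47/42247 + 376*√94/42247) + 59566169/4778 = 2516491717177/201856166 + 376*√94/42247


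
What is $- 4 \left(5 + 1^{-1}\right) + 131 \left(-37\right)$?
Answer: $-4871$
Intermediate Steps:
$- 4 \left(5 + 1^{-1}\right) + 131 \left(-37\right) = - 4 \left(5 + 1\right) - 4847 = \left(-4\right) 6 - 4847 = -24 - 4847 = -4871$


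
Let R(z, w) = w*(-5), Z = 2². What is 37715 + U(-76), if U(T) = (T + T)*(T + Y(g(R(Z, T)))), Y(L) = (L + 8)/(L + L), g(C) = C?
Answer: 245947/5 ≈ 49189.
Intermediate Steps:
Z = 4
R(z, w) = -5*w
Y(L) = (8 + L)/(2*L) (Y(L) = (8 + L)/((2*L)) = (8 + L)*(1/(2*L)) = (8 + L)/(2*L))
U(T) = 2*T*(T - (8 - 5*T)/(10*T)) (U(T) = (T + T)*(T + (8 - 5*T)/(2*((-5*T)))) = (2*T)*(T + (-1/(5*T))*(8 - 5*T)/2) = (2*T)*(T - (8 - 5*T)/(10*T)) = 2*T*(T - (8 - 5*T)/(10*T)))
37715 + U(-76) = 37715 + (-8/5 - 76 + 2*(-76)²) = 37715 + (-8/5 - 76 + 2*5776) = 37715 + (-8/5 - 76 + 11552) = 37715 + 57372/5 = 245947/5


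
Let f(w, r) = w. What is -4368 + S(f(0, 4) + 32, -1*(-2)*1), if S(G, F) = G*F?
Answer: -4304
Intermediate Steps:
S(G, F) = F*G
-4368 + S(f(0, 4) + 32, -1*(-2)*1) = -4368 + (-1*(-2)*1)*(0 + 32) = -4368 + (2*1)*32 = -4368 + 2*32 = -4368 + 64 = -4304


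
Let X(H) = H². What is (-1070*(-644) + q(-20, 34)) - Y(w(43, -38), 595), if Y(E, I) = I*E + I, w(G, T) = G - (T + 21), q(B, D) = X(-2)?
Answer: 652789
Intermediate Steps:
q(B, D) = 4 (q(B, D) = (-2)² = 4)
w(G, T) = -21 + G - T (w(G, T) = G - (21 + T) = G + (-21 - T) = -21 + G - T)
Y(E, I) = I + E*I (Y(E, I) = E*I + I = I + E*I)
(-1070*(-644) + q(-20, 34)) - Y(w(43, -38), 595) = (-1070*(-644) + 4) - 595*(1 + (-21 + 43 - 1*(-38))) = (689080 + 4) - 595*(1 + (-21 + 43 + 38)) = 689084 - 595*(1 + 60) = 689084 - 595*61 = 689084 - 1*36295 = 689084 - 36295 = 652789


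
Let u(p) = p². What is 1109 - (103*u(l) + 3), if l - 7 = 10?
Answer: -28661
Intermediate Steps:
l = 17 (l = 7 + 10 = 17)
1109 - (103*u(l) + 3) = 1109 - (103*17² + 3) = 1109 - (103*289 + 3) = 1109 - (29767 + 3) = 1109 - 1*29770 = 1109 - 29770 = -28661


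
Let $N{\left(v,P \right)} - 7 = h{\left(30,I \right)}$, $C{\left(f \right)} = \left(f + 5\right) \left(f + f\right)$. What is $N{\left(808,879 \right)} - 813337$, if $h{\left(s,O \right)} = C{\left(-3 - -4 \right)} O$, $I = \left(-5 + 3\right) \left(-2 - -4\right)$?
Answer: $-813378$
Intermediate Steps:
$I = -4$ ($I = - 2 \left(-2 + 4\right) = \left(-2\right) 2 = -4$)
$C{\left(f \right)} = 2 f \left(5 + f\right)$ ($C{\left(f \right)} = \left(5 + f\right) 2 f = 2 f \left(5 + f\right)$)
$h{\left(s,O \right)} = 12 O$ ($h{\left(s,O \right)} = 2 \left(-3 - -4\right) \left(5 - -1\right) O = 2 \left(-3 + 4\right) \left(5 + \left(-3 + 4\right)\right) O = 2 \cdot 1 \left(5 + 1\right) O = 2 \cdot 1 \cdot 6 O = 12 O$)
$N{\left(v,P \right)} = -41$ ($N{\left(v,P \right)} = 7 + 12 \left(-4\right) = 7 - 48 = -41$)
$N{\left(808,879 \right)} - 813337 = -41 - 813337 = -813378$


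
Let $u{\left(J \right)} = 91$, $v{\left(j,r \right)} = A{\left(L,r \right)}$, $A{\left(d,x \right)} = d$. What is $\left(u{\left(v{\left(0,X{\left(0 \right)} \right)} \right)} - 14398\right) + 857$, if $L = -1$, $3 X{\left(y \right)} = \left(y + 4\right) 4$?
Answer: $-13450$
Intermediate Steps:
$X{\left(y \right)} = \frac{16}{3} + \frac{4 y}{3}$ ($X{\left(y \right)} = \frac{\left(y + 4\right) 4}{3} = \frac{\left(4 + y\right) 4}{3} = \frac{16 + 4 y}{3} = \frac{16}{3} + \frac{4 y}{3}$)
$v{\left(j,r \right)} = -1$
$\left(u{\left(v{\left(0,X{\left(0 \right)} \right)} \right)} - 14398\right) + 857 = \left(91 - 14398\right) + 857 = -14307 + 857 = -13450$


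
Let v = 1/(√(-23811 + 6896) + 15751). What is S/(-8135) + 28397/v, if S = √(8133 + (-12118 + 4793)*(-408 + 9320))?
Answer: 447281147 + 28397*I*√16915 - I*√65272267/8135 ≈ 4.4728e+8 + 3.6932e+6*I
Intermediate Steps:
v = 1/(15751 + I*√16915) (v = 1/(√(-16915) + 15751) = 1/(I*√16915 + 15751) = 1/(15751 + I*√16915) ≈ 6.3484e-5 - 5.242e-7*I)
S = I*√65272267 (S = √(8133 - 7325*8912) = √(8133 - 65280400) = √(-65272267) = I*√65272267 ≈ 8079.1*I)
S/(-8135) + 28397/v = (I*√65272267)/(-8135) + 28397/(15751/248110916 - I*√16915/248110916) = (I*√65272267)*(-1/8135) + 28397/(15751/248110916 - I*√16915/248110916) = -I*√65272267/8135 + 28397/(15751/248110916 - I*√16915/248110916) = 28397/(15751/248110916 - I*√16915/248110916) - I*√65272267/8135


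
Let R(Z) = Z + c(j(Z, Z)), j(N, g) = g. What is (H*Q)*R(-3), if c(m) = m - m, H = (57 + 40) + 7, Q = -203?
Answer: 63336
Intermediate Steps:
H = 104 (H = 97 + 7 = 104)
c(m) = 0
R(Z) = Z (R(Z) = Z + 0 = Z)
(H*Q)*R(-3) = (104*(-203))*(-3) = -21112*(-3) = 63336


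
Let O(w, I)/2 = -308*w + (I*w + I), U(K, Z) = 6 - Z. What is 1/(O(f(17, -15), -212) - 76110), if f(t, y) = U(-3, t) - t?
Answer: -1/47414 ≈ -2.1091e-5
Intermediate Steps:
f(t, y) = 6 - 2*t (f(t, y) = (6 - t) - t = 6 - 2*t)
O(w, I) = -616*w + 2*I + 2*I*w (O(w, I) = 2*(-308*w + (I*w + I)) = 2*(-308*w + (I + I*w)) = 2*(I - 308*w + I*w) = -616*w + 2*I + 2*I*w)
1/(O(f(17, -15), -212) - 76110) = 1/((-616*(6 - 2*17) + 2*(-212) + 2*(-212)*(6 - 2*17)) - 76110) = 1/((-616*(6 - 34) - 424 + 2*(-212)*(6 - 34)) - 76110) = 1/((-616*(-28) - 424 + 2*(-212)*(-28)) - 76110) = 1/((17248 - 424 + 11872) - 76110) = 1/(28696 - 76110) = 1/(-47414) = -1/47414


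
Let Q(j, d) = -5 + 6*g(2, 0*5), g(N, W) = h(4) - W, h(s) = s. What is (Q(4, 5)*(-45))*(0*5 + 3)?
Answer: -2565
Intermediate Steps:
g(N, W) = 4 - W
Q(j, d) = 19 (Q(j, d) = -5 + 6*(4 - 0*5) = -5 + 6*(4 - 1*0) = -5 + 6*(4 + 0) = -5 + 6*4 = -5 + 24 = 19)
(Q(4, 5)*(-45))*(0*5 + 3) = (19*(-45))*(0*5 + 3) = -855*(0 + 3) = -855*3 = -2565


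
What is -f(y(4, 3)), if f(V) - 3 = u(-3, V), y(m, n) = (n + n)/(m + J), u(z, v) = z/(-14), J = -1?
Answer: -45/14 ≈ -3.2143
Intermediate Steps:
u(z, v) = -z/14 (u(z, v) = z*(-1/14) = -z/14)
y(m, n) = 2*n/(-1 + m) (y(m, n) = (n + n)/(m - 1) = (2*n)/(-1 + m) = 2*n/(-1 + m))
f(V) = 45/14 (f(V) = 3 - 1/14*(-3) = 3 + 3/14 = 45/14)
-f(y(4, 3)) = -1*45/14 = -45/14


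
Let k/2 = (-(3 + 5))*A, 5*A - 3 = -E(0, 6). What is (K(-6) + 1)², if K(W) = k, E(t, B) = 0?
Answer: 1849/25 ≈ 73.960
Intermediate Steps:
A = ⅗ (A = ⅗ + (-1*0)/5 = ⅗ + (⅕)*0 = ⅗ + 0 = ⅗ ≈ 0.60000)
k = -48/5 (k = 2*(-(3 + 5)*(⅗)) = 2*(-1*8*(⅗)) = 2*(-8*⅗) = 2*(-24/5) = -48/5 ≈ -9.6000)
K(W) = -48/5
(K(-6) + 1)² = (-48/5 + 1)² = (-43/5)² = 1849/25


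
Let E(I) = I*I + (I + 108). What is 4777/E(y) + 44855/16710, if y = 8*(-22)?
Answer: 146620201/51647268 ≈ 2.8389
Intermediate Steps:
y = -176
E(I) = 108 + I + I**2 (E(I) = I**2 + (108 + I) = 108 + I + I**2)
4777/E(y) + 44855/16710 = 4777/(108 - 176 + (-176)**2) + 44855/16710 = 4777/(108 - 176 + 30976) + 44855*(1/16710) = 4777/30908 + 8971/3342 = 146620201/51647268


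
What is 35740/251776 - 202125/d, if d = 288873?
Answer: -3380491915/6060940704 ≈ -0.55775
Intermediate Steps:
35740/251776 - 202125/d = 35740/251776 - 202125/288873 = 35740*(1/251776) - 202125*1/288873 = 8935/62944 - 67375/96291 = -3380491915/6060940704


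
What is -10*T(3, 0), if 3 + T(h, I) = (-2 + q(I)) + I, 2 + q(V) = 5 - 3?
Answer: 50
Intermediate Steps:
q(V) = 0 (q(V) = -2 + (5 - 3) = -2 + 2 = 0)
T(h, I) = -5 + I (T(h, I) = -3 + ((-2 + 0) + I) = -3 + (-2 + I) = -5 + I)
-10*T(3, 0) = -10*(-5 + 0) = -10*(-5) = 50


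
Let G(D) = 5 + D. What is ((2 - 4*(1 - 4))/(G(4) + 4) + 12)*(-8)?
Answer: -1360/13 ≈ -104.62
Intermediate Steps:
((2 - 4*(1 - 4))/(G(4) + 4) + 12)*(-8) = ((2 - 4*(1 - 4))/((5 + 4) + 4) + 12)*(-8) = ((2 - 4*(-3))/(9 + 4) + 12)*(-8) = ((2 + 12)/13 + 12)*(-8) = (14*(1/13) + 12)*(-8) = (14/13 + 12)*(-8) = (170/13)*(-8) = -1360/13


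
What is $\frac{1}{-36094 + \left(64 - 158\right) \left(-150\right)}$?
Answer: $- \frac{1}{21994} \approx -4.5467 \cdot 10^{-5}$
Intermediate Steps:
$\frac{1}{-36094 + \left(64 - 158\right) \left(-150\right)} = \frac{1}{-36094 - -14100} = \frac{1}{-36094 + 14100} = \frac{1}{-21994} = - \frac{1}{21994}$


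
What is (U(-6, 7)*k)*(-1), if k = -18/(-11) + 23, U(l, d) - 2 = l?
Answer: 1084/11 ≈ 98.545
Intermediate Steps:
U(l, d) = 2 + l
k = 271/11 (k = -18*(-1/11) + 23 = 18/11 + 23 = 271/11 ≈ 24.636)
(U(-6, 7)*k)*(-1) = ((2 - 6)*(271/11))*(-1) = -4*271/11*(-1) = -1084/11*(-1) = 1084/11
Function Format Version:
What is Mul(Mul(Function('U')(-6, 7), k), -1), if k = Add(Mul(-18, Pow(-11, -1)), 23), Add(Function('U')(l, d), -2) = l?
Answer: Rational(1084, 11) ≈ 98.545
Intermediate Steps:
Function('U')(l, d) = Add(2, l)
k = Rational(271, 11) (k = Add(Mul(-18, Rational(-1, 11)), 23) = Add(Rational(18, 11), 23) = Rational(271, 11) ≈ 24.636)
Mul(Mul(Function('U')(-6, 7), k), -1) = Mul(Mul(Add(2, -6), Rational(271, 11)), -1) = Mul(Mul(-4, Rational(271, 11)), -1) = Mul(Rational(-1084, 11), -1) = Rational(1084, 11)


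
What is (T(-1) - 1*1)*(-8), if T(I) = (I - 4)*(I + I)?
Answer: -72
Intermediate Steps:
T(I) = 2*I*(-4 + I) (T(I) = (-4 + I)*(2*I) = 2*I*(-4 + I))
(T(-1) - 1*1)*(-8) = (2*(-1)*(-4 - 1) - 1*1)*(-8) = (2*(-1)*(-5) - 1)*(-8) = (10 - 1)*(-8) = 9*(-8) = -72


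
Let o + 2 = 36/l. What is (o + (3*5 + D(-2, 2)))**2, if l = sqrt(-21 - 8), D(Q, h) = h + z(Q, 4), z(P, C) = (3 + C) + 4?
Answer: 18308/29 - 1872*I*sqrt(29)/29 ≈ 631.31 - 347.62*I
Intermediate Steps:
z(P, C) = 7 + C
D(Q, h) = 11 + h (D(Q, h) = h + (7 + 4) = h + 11 = 11 + h)
l = I*sqrt(29) (l = sqrt(-29) = I*sqrt(29) ≈ 5.3852*I)
o = -2 - 36*I*sqrt(29)/29 (o = -2 + 36/((I*sqrt(29))) = -2 + 36*(-I*sqrt(29)/29) = -2 - 36*I*sqrt(29)/29 ≈ -2.0 - 6.685*I)
(o + (3*5 + D(-2, 2)))**2 = ((-2 - 36*I*sqrt(29)/29) + (3*5 + (11 + 2)))**2 = ((-2 - 36*I*sqrt(29)/29) + (15 + 13))**2 = ((-2 - 36*I*sqrt(29)/29) + 28)**2 = (26 - 36*I*sqrt(29)/29)**2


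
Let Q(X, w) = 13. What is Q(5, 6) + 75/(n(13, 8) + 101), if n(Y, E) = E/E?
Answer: 467/34 ≈ 13.735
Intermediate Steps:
n(Y, E) = 1
Q(5, 6) + 75/(n(13, 8) + 101) = 13 + 75/(1 + 101) = 13 + 75/102 = 13 + (1/102)*75 = 13 + 25/34 = 467/34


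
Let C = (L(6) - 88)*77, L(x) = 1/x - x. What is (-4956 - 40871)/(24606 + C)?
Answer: -274962/104285 ≈ -2.6366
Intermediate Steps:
C = -43351/6 (C = ((1/6 - 1*6) - 88)*77 = ((⅙ - 6) - 88)*77 = (-35/6 - 88)*77 = -563/6*77 = -43351/6 ≈ -7225.2)
(-4956 - 40871)/(24606 + C) = (-4956 - 40871)/(24606 - 43351/6) = -45827/104285/6 = -45827*6/104285 = -274962/104285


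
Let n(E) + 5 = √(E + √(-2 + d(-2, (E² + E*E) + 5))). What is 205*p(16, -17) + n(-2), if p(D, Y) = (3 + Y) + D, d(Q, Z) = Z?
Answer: 405 + √(-2 + √11) ≈ 406.15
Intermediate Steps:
p(D, Y) = 3 + D + Y
n(E) = -5 + √(E + √(3 + 2*E²)) (n(E) = -5 + √(E + √(-2 + ((E² + E*E) + 5))) = -5 + √(E + √(-2 + ((E² + E²) + 5))) = -5 + √(E + √(-2 + (2*E² + 5))) = -5 + √(E + √(-2 + (5 + 2*E²))) = -5 + √(E + √(3 + 2*E²)))
205*p(16, -17) + n(-2) = 205*(3 + 16 - 17) + (-5 + √(-2 + √(3 + 2*(-2)²))) = 205*2 + (-5 + √(-2 + √(3 + 2*4))) = 410 + (-5 + √(-2 + √(3 + 8))) = 410 + (-5 + √(-2 + √11)) = 405 + √(-2 + √11)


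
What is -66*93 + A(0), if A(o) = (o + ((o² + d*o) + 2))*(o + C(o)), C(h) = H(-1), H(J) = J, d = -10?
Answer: -6140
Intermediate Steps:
C(h) = -1
A(o) = (-1 + o)*(2 + o² - 9*o) (A(o) = (o + ((o² - 10*o) + 2))*(o - 1) = (o + (2 + o² - 10*o))*(-1 + o) = (2 + o² - 9*o)*(-1 + o) = (-1 + o)*(2 + o² - 9*o))
-66*93 + A(0) = -66*93 + (-2 + 0³ - 10*0² + 11*0) = -6138 + (-2 + 0 - 10*0 + 0) = -6138 + (-2 + 0 + 0 + 0) = -6138 - 2 = -6140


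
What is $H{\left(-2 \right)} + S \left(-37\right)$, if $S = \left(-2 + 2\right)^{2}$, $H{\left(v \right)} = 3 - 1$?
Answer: $2$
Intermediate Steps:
$H{\left(v \right)} = 2$
$S = 0$ ($S = 0^{2} = 0$)
$H{\left(-2 \right)} + S \left(-37\right) = 2 + 0 \left(-37\right) = 2 + 0 = 2$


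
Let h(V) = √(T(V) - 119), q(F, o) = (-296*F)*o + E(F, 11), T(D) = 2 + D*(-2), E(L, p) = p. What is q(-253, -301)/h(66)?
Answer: 7513759*I*√249/83 ≈ 1.4285e+6*I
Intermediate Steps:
T(D) = 2 - 2*D
q(F, o) = 11 - 296*F*o (q(F, o) = (-296*F)*o + 11 = -296*F*o + 11 = 11 - 296*F*o)
h(V) = √(-117 - 2*V) (h(V) = √((2 - 2*V) - 119) = √(-117 - 2*V))
q(-253, -301)/h(66) = (11 - 296*(-253)*(-301))/(√(-117 - 2*66)) = (11 - 22541288)/(√(-117 - 132)) = -22541277*(-I*√249/249) = -(-7513759)*I*√249/83 = 7513759*I*√249/83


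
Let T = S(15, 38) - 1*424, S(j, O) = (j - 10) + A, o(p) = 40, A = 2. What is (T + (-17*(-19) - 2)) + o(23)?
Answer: -56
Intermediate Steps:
S(j, O) = -8 + j (S(j, O) = (j - 10) + 2 = (-10 + j) + 2 = -8 + j)
T = -417 (T = (-8 + 15) - 1*424 = 7 - 424 = -417)
(T + (-17*(-19) - 2)) + o(23) = (-417 + (-17*(-19) - 2)) + 40 = (-417 + (323 - 2)) + 40 = (-417 + 321) + 40 = -96 + 40 = -56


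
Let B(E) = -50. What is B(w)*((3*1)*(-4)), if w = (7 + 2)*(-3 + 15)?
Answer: 600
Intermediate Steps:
w = 108 (w = 9*12 = 108)
B(w)*((3*1)*(-4)) = -50*3*1*(-4) = -150*(-4) = -50*(-12) = 600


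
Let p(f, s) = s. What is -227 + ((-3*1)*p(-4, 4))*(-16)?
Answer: -35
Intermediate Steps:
-227 + ((-3*1)*p(-4, 4))*(-16) = -227 + (-3*1*4)*(-16) = -227 - 3*4*(-16) = -227 - 12*(-16) = -227 + 192 = -35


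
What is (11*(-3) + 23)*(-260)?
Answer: 2600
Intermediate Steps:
(11*(-3) + 23)*(-260) = (-33 + 23)*(-260) = -10*(-260) = 2600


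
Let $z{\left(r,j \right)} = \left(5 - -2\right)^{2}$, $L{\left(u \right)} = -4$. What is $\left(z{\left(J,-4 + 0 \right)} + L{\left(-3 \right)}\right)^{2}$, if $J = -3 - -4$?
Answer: $2025$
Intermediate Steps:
$J = 1$ ($J = -3 + 4 = 1$)
$z{\left(r,j \right)} = 49$ ($z{\left(r,j \right)} = \left(5 + 2\right)^{2} = 7^{2} = 49$)
$\left(z{\left(J,-4 + 0 \right)} + L{\left(-3 \right)}\right)^{2} = \left(49 - 4\right)^{2} = 45^{2} = 2025$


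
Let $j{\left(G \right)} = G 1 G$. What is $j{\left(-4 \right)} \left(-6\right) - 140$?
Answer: $-236$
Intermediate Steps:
$j{\left(G \right)} = G^{2}$ ($j{\left(G \right)} = G G = G^{2}$)
$j{\left(-4 \right)} \left(-6\right) - 140 = \left(-4\right)^{2} \left(-6\right) - 140 = 16 \left(-6\right) - 140 = -96 - 140 = -236$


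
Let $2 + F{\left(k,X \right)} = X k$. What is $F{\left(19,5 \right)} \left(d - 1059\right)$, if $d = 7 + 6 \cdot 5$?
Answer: $-95046$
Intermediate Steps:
$F{\left(k,X \right)} = -2 + X k$
$d = 37$ ($d = 7 + 30 = 37$)
$F{\left(19,5 \right)} \left(d - 1059\right) = \left(-2 + 5 \cdot 19\right) \left(37 - 1059\right) = \left(-2 + 95\right) \left(-1022\right) = 93 \left(-1022\right) = -95046$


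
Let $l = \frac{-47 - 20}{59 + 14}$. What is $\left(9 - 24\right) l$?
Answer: $\frac{1005}{73} \approx 13.767$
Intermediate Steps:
$l = - \frac{67}{73} \approx -0.91781$
$\left(9 - 24\right) l = \left(9 - 24\right) \left(- \frac{67}{73}\right) = \left(-15\right) \left(- \frac{67}{73}\right) = \frac{1005}{73}$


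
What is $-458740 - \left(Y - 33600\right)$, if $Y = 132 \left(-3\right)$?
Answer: $-424744$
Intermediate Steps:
$Y = -396$
$-458740 - \left(Y - 33600\right) = -458740 - \left(-396 - 33600\right) = -458740 - -33996 = -458740 + 33996 = -424744$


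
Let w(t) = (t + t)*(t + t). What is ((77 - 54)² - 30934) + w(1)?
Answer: -30401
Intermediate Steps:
w(t) = 4*t² (w(t) = (2*t)*(2*t) = 4*t²)
((77 - 54)² - 30934) + w(1) = ((77 - 54)² - 30934) + 4*1² = (23² - 30934) + 4*1 = (529 - 30934) + 4 = -30405 + 4 = -30401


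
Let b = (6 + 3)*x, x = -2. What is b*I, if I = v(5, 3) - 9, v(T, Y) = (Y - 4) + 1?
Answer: 162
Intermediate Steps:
v(T, Y) = -3 + Y (v(T, Y) = (-4 + Y) + 1 = -3 + Y)
b = -18 (b = (6 + 3)*(-2) = 9*(-2) = -18)
I = -9 (I = (-3 + 3) - 9 = 0 - 9 = -9)
b*I = -18*(-9) = 162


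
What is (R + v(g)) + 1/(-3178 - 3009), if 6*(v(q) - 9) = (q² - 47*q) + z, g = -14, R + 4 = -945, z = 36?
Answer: -14694128/18561 ≈ -791.67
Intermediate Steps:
R = -949 (R = -4 - 945 = -949)
v(q) = 15 - 47*q/6 + q²/6 (v(q) = 9 + ((q² - 47*q) + 36)/6 = 9 + (36 + q² - 47*q)/6 = 9 + (6 - 47*q/6 + q²/6) = 15 - 47*q/6 + q²/6)
(R + v(g)) + 1/(-3178 - 3009) = (-949 + (15 - 47/6*(-14) + (⅙)*(-14)²)) + 1/(-3178 - 3009) = (-949 + (15 + 329/3 + (⅙)*196)) + 1/(-6187) = (-949 + (15 + 329/3 + 98/3)) - 1/6187 = (-949 + 472/3) - 1/6187 = -2375/3 - 1/6187 = -14694128/18561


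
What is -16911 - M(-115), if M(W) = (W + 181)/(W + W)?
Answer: -1944732/115 ≈ -16911.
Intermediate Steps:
M(W) = (181 + W)/(2*W) (M(W) = (181 + W)/((2*W)) = (181 + W)*(1/(2*W)) = (181 + W)/(2*W))
-16911 - M(-115) = -16911 - (181 - 115)/(2*(-115)) = -16911 - (-1)*66/(2*115) = -16911 - 1*(-33/115) = -16911 + 33/115 = -1944732/115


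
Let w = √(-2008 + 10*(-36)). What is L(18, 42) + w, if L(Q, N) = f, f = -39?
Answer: -39 + 8*I*√37 ≈ -39.0 + 48.662*I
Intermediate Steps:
L(Q, N) = -39
w = 8*I*√37 (w = √(-2008 - 360) = √(-2368) = 8*I*√37 ≈ 48.662*I)
L(18, 42) + w = -39 + 8*I*√37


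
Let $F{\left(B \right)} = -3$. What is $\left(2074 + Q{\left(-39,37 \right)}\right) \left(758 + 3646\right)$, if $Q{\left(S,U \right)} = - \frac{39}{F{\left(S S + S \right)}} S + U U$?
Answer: $12930144$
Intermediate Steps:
$Q{\left(S,U \right)} = U^{2} + 13 S$ ($Q{\left(S,U \right)} = - \frac{39}{-3} S + U U = \left(-39\right) \left(- \frac{1}{3}\right) S + U^{2} = 13 S + U^{2} = U^{2} + 13 S$)
$\left(2074 + Q{\left(-39,37 \right)}\right) \left(758 + 3646\right) = \left(2074 + \left(37^{2} + 13 \left(-39\right)\right)\right) \left(758 + 3646\right) = \left(2074 + \left(1369 - 507\right)\right) 4404 = \left(2074 + 862\right) 4404 = 2936 \cdot 4404 = 12930144$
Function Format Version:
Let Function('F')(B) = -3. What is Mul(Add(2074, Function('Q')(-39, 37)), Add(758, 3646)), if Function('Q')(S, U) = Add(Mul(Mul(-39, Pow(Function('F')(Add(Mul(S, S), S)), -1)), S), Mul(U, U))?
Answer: 12930144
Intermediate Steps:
Function('Q')(S, U) = Add(Pow(U, 2), Mul(13, S)) (Function('Q')(S, U) = Add(Mul(Mul(-39, Pow(-3, -1)), S), Mul(U, U)) = Add(Mul(Mul(-39, Rational(-1, 3)), S), Pow(U, 2)) = Add(Mul(13, S), Pow(U, 2)) = Add(Pow(U, 2), Mul(13, S)))
Mul(Add(2074, Function('Q')(-39, 37)), Add(758, 3646)) = Mul(Add(2074, Add(Pow(37, 2), Mul(13, -39))), Add(758, 3646)) = Mul(Add(2074, Add(1369, -507)), 4404) = Mul(Add(2074, 862), 4404) = Mul(2936, 4404) = 12930144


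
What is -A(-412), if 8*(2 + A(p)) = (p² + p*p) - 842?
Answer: -169315/4 ≈ -42329.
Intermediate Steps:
A(p) = -429/4 + p²/4 (A(p) = -2 + ((p² + p*p) - 842)/8 = -2 + ((p² + p²) - 842)/8 = -2 + (2*p² - 842)/8 = -2 + (-842 + 2*p²)/8 = -2 + (-421/4 + p²/4) = -429/4 + p²/4)
-A(-412) = -(-429/4 + (¼)*(-412)²) = -(-429/4 + (¼)*169744) = -(-429/4 + 42436) = -1*169315/4 = -169315/4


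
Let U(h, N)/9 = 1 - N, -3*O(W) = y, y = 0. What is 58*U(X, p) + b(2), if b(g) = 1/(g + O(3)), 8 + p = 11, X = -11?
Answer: -2087/2 ≈ -1043.5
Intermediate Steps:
p = 3 (p = -8 + 11 = 3)
O(W) = 0 (O(W) = -⅓*0 = 0)
U(h, N) = 9 - 9*N (U(h, N) = 9*(1 - N) = 9 - 9*N)
b(g) = 1/g (b(g) = 1/(g + 0) = 1/g)
58*U(X, p) + b(2) = 58*(9 - 9*3) + 1/2 = 58*(9 - 27) + ½ = 58*(-18) + ½ = -1044 + ½ = -2087/2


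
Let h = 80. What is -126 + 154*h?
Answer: 12194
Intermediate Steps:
-126 + 154*h = -126 + 154*80 = -126 + 12320 = 12194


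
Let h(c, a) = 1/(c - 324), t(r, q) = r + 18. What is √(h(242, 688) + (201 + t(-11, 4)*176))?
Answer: √9635410/82 ≈ 37.855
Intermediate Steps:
t(r, q) = 18 + r
h(c, a) = 1/(-324 + c)
√(h(242, 688) + (201 + t(-11, 4)*176)) = √(1/(-324 + 242) + (201 + (18 - 11)*176)) = √(1/(-82) + (201 + 7*176)) = √(-1/82 + (201 + 1232)) = √(-1/82 + 1433) = √(117505/82) = √9635410/82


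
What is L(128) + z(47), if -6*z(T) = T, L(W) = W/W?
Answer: -41/6 ≈ -6.8333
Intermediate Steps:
L(W) = 1
z(T) = -T/6
L(128) + z(47) = 1 - ⅙*47 = 1 - 47/6 = -41/6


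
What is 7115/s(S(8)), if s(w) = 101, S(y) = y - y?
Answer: 7115/101 ≈ 70.446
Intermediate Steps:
S(y) = 0
7115/s(S(8)) = 7115/101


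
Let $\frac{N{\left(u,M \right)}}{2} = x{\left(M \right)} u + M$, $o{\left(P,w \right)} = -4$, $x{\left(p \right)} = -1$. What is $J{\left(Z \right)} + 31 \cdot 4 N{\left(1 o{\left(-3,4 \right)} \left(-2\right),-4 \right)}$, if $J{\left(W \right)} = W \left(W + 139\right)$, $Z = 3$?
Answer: $-2550$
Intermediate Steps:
$J{\left(W \right)} = W \left(139 + W\right)$
$N{\left(u,M \right)} = - 2 u + 2 M$ ($N{\left(u,M \right)} = 2 \left(- u + M\right) = 2 \left(M - u\right) = - 2 u + 2 M$)
$J{\left(Z \right)} + 31 \cdot 4 N{\left(1 o{\left(-3,4 \right)} \left(-2\right),-4 \right)} = 3 \left(139 + 3\right) + 31 \cdot 4 \left(- 2 \cdot 1 \left(-4\right) \left(-2\right) + 2 \left(-4\right)\right) = 3 \cdot 142 + 124 \left(- 2 \left(\left(-4\right) \left(-2\right)\right) - 8\right) = 426 + 124 \left(\left(-2\right) 8 - 8\right) = 426 + 124 \left(-16 - 8\right) = 426 + 124 \left(-24\right) = 426 - 2976 = -2550$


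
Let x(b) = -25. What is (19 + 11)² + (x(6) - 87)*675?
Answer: -74700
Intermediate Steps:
(19 + 11)² + (x(6) - 87)*675 = (19 + 11)² + (-25 - 87)*675 = 30² - 112*675 = 900 - 75600 = -74700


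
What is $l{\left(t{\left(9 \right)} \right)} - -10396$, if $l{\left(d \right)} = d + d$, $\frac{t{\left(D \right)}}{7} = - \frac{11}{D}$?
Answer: $\frac{93410}{9} \approx 10379.0$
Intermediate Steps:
$t{\left(D \right)} = - \frac{77}{D}$ ($t{\left(D \right)} = 7 \left(- \frac{11}{D}\right) = - \frac{77}{D}$)
$l{\left(d \right)} = 2 d$
$l{\left(t{\left(9 \right)} \right)} - -10396 = 2 \left(- \frac{77}{9}\right) - -10396 = 2 \left(\left(-77\right) \frac{1}{9}\right) + 10396 = 2 \left(- \frac{77}{9}\right) + 10396 = - \frac{154}{9} + 10396 = \frac{93410}{9}$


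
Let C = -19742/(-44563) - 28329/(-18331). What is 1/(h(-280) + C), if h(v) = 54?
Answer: 816884353/45736070891 ≈ 0.017861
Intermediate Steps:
C = 1624315829/816884353 (C = -19742*(-1/44563) - 28329*(-1/18331) = 19742/44563 + 28329/18331 = 1624315829/816884353 ≈ 1.9884)
1/(h(-280) + C) = 1/(54 + 1624315829/816884353) = 1/(45736070891/816884353) = 816884353/45736070891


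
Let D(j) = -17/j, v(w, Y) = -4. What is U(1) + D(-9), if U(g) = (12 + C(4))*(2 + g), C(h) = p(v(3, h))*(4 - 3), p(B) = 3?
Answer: 422/9 ≈ 46.889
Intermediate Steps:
C(h) = 3 (C(h) = 3*(4 - 3) = 3*1 = 3)
U(g) = 30 + 15*g (U(g) = (12 + 3)*(2 + g) = 15*(2 + g) = 30 + 15*g)
U(1) + D(-9) = (30 + 15*1) - 17/(-9) = (30 + 15) - 17*(-⅑) = 45 + 17/9 = 422/9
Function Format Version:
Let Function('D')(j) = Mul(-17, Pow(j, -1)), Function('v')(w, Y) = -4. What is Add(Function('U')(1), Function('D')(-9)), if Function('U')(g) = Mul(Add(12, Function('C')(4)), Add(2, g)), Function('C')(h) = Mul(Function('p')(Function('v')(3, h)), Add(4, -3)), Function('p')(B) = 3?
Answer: Rational(422, 9) ≈ 46.889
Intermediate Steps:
Function('C')(h) = 3 (Function('C')(h) = Mul(3, Add(4, -3)) = Mul(3, 1) = 3)
Function('U')(g) = Add(30, Mul(15, g)) (Function('U')(g) = Mul(Add(12, 3), Add(2, g)) = Mul(15, Add(2, g)) = Add(30, Mul(15, g)))
Add(Function('U')(1), Function('D')(-9)) = Add(Add(30, Mul(15, 1)), Mul(-17, Pow(-9, -1))) = Add(Add(30, 15), Mul(-17, Rational(-1, 9))) = Add(45, Rational(17, 9)) = Rational(422, 9)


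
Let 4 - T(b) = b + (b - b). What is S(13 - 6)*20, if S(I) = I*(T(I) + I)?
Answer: 560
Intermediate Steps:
T(b) = 4 - b (T(b) = 4 - (b + (b - b)) = 4 - (b + 0) = 4 - b)
S(I) = 4*I (S(I) = I*((4 - I) + I) = I*4 = 4*I)
S(13 - 6)*20 = (4*(13 - 6))*20 = (4*7)*20 = 28*20 = 560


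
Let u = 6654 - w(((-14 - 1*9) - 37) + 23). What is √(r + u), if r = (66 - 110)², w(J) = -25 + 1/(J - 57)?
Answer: 3*√8458026/94 ≈ 92.817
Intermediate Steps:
w(J) = -25 + 1/(-57 + J)
r = 1936 (r = (-44)² = 1936)
u = 627827/94 (u = 6654 - (1426 - 25*(((-14 - 1*9) - 37) + 23))/(-57 + (((-14 - 1*9) - 37) + 23)) = 6654 - (1426 - 25*(((-14 - 9) - 37) + 23))/(-57 + (((-14 - 9) - 37) + 23)) = 6654 - (1426 - 25*((-23 - 37) + 23))/(-57 + ((-23 - 37) + 23)) = 6654 - (1426 - 25*(-60 + 23))/(-57 + (-60 + 23)) = 6654 - (1426 - 25*(-37))/(-57 - 37) = 6654 - (1426 + 925)/(-94) = 6654 - (-1)*2351/94 = 6654 - 1*(-2351/94) = 6654 + 2351/94 = 627827/94 ≈ 6679.0)
√(r + u) = √(1936 + 627827/94) = √(809811/94) = 3*√8458026/94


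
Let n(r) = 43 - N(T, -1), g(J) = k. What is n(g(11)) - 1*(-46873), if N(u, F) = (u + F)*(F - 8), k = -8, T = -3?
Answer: 46880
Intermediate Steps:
g(J) = -8
N(u, F) = (-8 + F)*(F + u) (N(u, F) = (F + u)*(-8 + F) = (-8 + F)*(F + u))
n(r) = 7 (n(r) = 43 - ((-1)² - 8*(-1) - 8*(-3) - 1*(-3)) = 43 - (1 + 8 + 24 + 3) = 43 - 1*36 = 43 - 36 = 7)
n(g(11)) - 1*(-46873) = 7 - 1*(-46873) = 7 + 46873 = 46880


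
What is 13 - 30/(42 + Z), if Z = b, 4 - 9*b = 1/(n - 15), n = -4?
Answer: 89237/7259 ≈ 12.293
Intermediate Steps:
b = 77/171 (b = 4/9 - 1/(9*(-4 - 15)) = 4/9 - 1/9/(-19) = 4/9 - 1/9*(-1/19) = 4/9 + 1/171 = 77/171 ≈ 0.45029)
Z = 77/171 ≈ 0.45029
13 - 30/(42 + Z) = 13 - 30/(42 + 77/171) = 13 - 30/(7259/171) = 13 + (171/7259)*(-30) = 13 - 5130/7259 = 89237/7259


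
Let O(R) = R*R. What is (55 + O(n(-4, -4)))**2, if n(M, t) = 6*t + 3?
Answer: 246016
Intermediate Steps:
n(M, t) = 3 + 6*t
O(R) = R**2
(55 + O(n(-4, -4)))**2 = (55 + (3 + 6*(-4))**2)**2 = (55 + (3 - 24)**2)**2 = (55 + (-21)**2)**2 = (55 + 441)**2 = 496**2 = 246016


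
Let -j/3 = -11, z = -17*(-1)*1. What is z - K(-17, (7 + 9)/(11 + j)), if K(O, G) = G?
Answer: 183/11 ≈ 16.636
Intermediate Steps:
z = 17 (z = 17*1 = 17)
j = 33 (j = -3*(-11) = 33)
z - K(-17, (7 + 9)/(11 + j)) = 17 - (7 + 9)/(11 + 33) = 17 - 16/44 = 17 - 1*4/11 = 17 - 4/11 = 183/11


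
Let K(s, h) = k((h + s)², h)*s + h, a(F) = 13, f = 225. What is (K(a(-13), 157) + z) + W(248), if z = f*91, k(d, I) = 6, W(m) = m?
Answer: 20958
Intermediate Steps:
K(s, h) = h + 6*s (K(s, h) = 6*s + h = h + 6*s)
z = 20475 (z = 225*91 = 20475)
(K(a(-13), 157) + z) + W(248) = ((157 + 6*13) + 20475) + 248 = ((157 + 78) + 20475) + 248 = (235 + 20475) + 248 = 20710 + 248 = 20958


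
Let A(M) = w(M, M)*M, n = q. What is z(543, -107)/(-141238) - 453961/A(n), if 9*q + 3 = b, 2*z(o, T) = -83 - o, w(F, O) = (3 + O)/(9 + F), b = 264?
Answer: -609107092705/32767216 ≈ -18589.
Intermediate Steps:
w(F, O) = (3 + O)/(9 + F)
z(o, T) = -83/2 - o/2 (z(o, T) = (-83 - o)/2 = -83/2 - o/2)
q = 29 (q = -⅓ + (⅑)*264 = -⅓ + 88/3 = 29)
n = 29
A(M) = M*(3 + M)/(9 + M) (A(M) = ((3 + M)/(9 + M))*M = M*(3 + M)/(9 + M))
z(543, -107)/(-141238) - 453961/A(n) = (-83/2 - ½*543)/(-141238) - 453961*(9 + 29)/(29*(3 + 29)) = (-83/2 - 543/2)*(-1/141238) - 453961/(29*32/38) = -313*(-1/141238) - 453961/(29*(1/38)*32) = 313/141238 - 453961/464/19 = 313/141238 - 453961*19/464 = 313/141238 - 8625259/464 = -609107092705/32767216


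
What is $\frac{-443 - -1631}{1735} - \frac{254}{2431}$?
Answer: $\frac{2447338}{4217785} \approx 0.58024$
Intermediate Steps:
$\frac{-443 - -1631}{1735} - \frac{254}{2431} = \left(-443 + 1631\right) \frac{1}{1735} - \frac{254}{2431} = 1188 \cdot \frac{1}{1735} - \frac{254}{2431} = \frac{1188}{1735} - \frac{254}{2431} = \frac{2447338}{4217785}$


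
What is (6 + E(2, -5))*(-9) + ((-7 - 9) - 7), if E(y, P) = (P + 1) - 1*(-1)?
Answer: -50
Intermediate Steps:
E(y, P) = 2 + P (E(y, P) = (1 + P) + 1 = 2 + P)
(6 + E(2, -5))*(-9) + ((-7 - 9) - 7) = (6 + (2 - 5))*(-9) + ((-7 - 9) - 7) = (6 - 3)*(-9) + (-16 - 7) = 3*(-9) - 23 = -27 - 23 = -50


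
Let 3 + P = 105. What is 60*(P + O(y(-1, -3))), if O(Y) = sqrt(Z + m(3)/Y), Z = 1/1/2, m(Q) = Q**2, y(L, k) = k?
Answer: 6120 + 60*I ≈ 6120.0 + 60.0*I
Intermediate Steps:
P = 102 (P = -3 + 105 = 102)
Z = 2 (Z = 1/(1/2) = 1*2 = 2)
O(Y) = sqrt(2 + 9/Y) (O(Y) = sqrt(2 + 3**2/Y) = sqrt(2 + 9/Y))
60*(P + O(y(-1, -3))) = 60*(102 + sqrt(2 + 9/(-3))) = 60*(102 + sqrt(2 + 9*(-1/3))) = 60*(102 + sqrt(2 - 3)) = 60*(102 + sqrt(-1)) = 60*(102 + I) = 6120 + 60*I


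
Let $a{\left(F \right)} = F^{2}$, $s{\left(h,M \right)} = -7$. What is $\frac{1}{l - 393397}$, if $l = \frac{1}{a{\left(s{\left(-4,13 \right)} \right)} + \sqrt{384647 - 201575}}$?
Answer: $- \frac{5922952453}{2330071727759212} - \frac{\sqrt{11442}}{6990215183277636} \approx -2.542 \cdot 10^{-6}$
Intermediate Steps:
$l = \frac{1}{49 + 4 \sqrt{11442}}$ ($l = \frac{1}{\left(-7\right)^{2} + \sqrt{384647 - 201575}} = \frac{1}{49 + \sqrt{183072}} = \frac{1}{49 + 4 \sqrt{11442}} \approx 0.002097$)
$\frac{1}{l - 393397} = \frac{1}{\left(- \frac{49}{180671} + \frac{4 \sqrt{11442}}{180671}\right) - 393397} = \frac{1}{- \frac{71075429436}{180671} + \frac{4 \sqrt{11442}}{180671}}$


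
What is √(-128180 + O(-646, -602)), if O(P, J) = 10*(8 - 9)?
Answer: I*√128190 ≈ 358.04*I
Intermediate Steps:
O(P, J) = -10 (O(P, J) = 10*(-1) = -10)
√(-128180 + O(-646, -602)) = √(-128180 - 10) = √(-128190) = I*√128190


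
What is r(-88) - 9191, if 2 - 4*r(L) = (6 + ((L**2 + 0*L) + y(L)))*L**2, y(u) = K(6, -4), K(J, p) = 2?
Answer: -30034125/2 ≈ -1.5017e+7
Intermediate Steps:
y(u) = 2
r(L) = 1/2 - L**2*(8 + L**2)/4 (r(L) = 1/2 - (6 + ((L**2 + 0*L) + 2))*L**2/4 = 1/2 - (6 + ((L**2 + 0) + 2))*L**2/4 = 1/2 - (6 + (L**2 + 2))*L**2/4 = 1/2 - (6 + (2 + L**2))*L**2/4 = 1/2 - (8 + L**2)*L**2/4 = 1/2 - L**2*(8 + L**2)/4)
r(-88) - 9191 = (1/2 - 2*(-88)**2 - 1/4*(-88)**4) - 9191 = (1/2 - 2*7744 - 1/4*59969536) - 9191 = (1/2 - 15488 - 14992384) - 9191 = -30015743/2 - 9191 = -30034125/2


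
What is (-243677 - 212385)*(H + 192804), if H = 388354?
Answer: -265044079796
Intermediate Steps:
(-243677 - 212385)*(H + 192804) = (-243677 - 212385)*(388354 + 192804) = -456062*581158 = -265044079796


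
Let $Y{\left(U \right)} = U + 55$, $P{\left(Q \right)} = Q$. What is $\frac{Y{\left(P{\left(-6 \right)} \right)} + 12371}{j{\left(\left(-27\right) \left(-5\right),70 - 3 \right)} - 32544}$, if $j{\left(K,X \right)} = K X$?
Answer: $- \frac{1380}{2611} \approx -0.52853$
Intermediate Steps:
$Y{\left(U \right)} = 55 + U$
$\frac{Y{\left(P{\left(-6 \right)} \right)} + 12371}{j{\left(\left(-27\right) \left(-5\right),70 - 3 \right)} - 32544} = \frac{\left(55 - 6\right) + 12371}{\left(-27\right) \left(-5\right) \left(70 - 3\right) - 32544} = \frac{49 + 12371}{135 \cdot 67 - 32544} = \frac{12420}{9045 - 32544} = \frac{12420}{-23499} = 12420 \left(- \frac{1}{23499}\right) = - \frac{1380}{2611}$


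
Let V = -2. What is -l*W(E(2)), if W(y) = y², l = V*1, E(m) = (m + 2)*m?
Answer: 128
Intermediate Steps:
E(m) = m*(2 + m) (E(m) = (2 + m)*m = m*(2 + m))
l = -2 (l = -2*1 = -2)
-l*W(E(2)) = -(-2)*(2*(2 + 2))² = -(-2)*(2*4)² = -(-2)*8² = -(-2)*64 = -1*(-128) = 128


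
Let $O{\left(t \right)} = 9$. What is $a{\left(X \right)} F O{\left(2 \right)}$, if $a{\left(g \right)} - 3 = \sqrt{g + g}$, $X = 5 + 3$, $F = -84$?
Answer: $-5292$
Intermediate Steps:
$X = 8$
$a{\left(g \right)} = 3 + \sqrt{2} \sqrt{g}$ ($a{\left(g \right)} = 3 + \sqrt{g + g} = 3 + \sqrt{2 g} = 3 + \sqrt{2} \sqrt{g}$)
$a{\left(X \right)} F O{\left(2 \right)} = \left(3 + \sqrt{2} \sqrt{8}\right) \left(-84\right) 9 = \left(3 + \sqrt{2} \cdot 2 \sqrt{2}\right) \left(-84\right) 9 = \left(3 + 4\right) \left(-84\right) 9 = 7 \left(-84\right) 9 = \left(-588\right) 9 = -5292$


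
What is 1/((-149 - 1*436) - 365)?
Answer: -1/950 ≈ -0.0010526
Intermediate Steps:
1/((-149 - 1*436) - 365) = 1/((-149 - 436) - 365) = 1/(-585 - 365) = 1/(-950) = -1/950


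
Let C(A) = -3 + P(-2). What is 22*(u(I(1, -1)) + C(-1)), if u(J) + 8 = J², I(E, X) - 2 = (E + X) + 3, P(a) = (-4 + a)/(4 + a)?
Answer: 242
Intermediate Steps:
P(a) = (-4 + a)/(4 + a)
I(E, X) = 5 + E + X (I(E, X) = 2 + ((E + X) + 3) = 2 + (3 + E + X) = 5 + E + X)
C(A) = -6 (C(A) = -3 + (-4 - 2)/(4 - 2) = -3 - 6/2 = -3 + (½)*(-6) = -3 - 3 = -6)
u(J) = -8 + J²
22*(u(I(1, -1)) + C(-1)) = 22*((-8 + (5 + 1 - 1)²) - 6) = 22*((-8 + 5²) - 6) = 22*((-8 + 25) - 6) = 22*(17 - 6) = 22*11 = 242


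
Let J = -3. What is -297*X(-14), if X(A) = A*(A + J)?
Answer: -70686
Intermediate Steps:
X(A) = A*(-3 + A) (X(A) = A*(A - 3) = A*(-3 + A))
-297*X(-14) = -(-4158)*(-3 - 14) = -(-4158)*(-17) = -297*238 = -70686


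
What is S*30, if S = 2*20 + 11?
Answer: 1530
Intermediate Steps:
S = 51 (S = 40 + 11 = 51)
S*30 = 51*30 = 1530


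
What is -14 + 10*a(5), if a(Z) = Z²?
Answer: 236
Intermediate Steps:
-14 + 10*a(5) = -14 + 10*5² = -14 + 10*25 = -14 + 250 = 236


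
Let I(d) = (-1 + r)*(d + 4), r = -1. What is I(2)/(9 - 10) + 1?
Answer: 13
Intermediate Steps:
I(d) = -8 - 2*d (I(d) = (-1 - 1)*(d + 4) = -2*(4 + d) = -8 - 2*d)
I(2)/(9 - 10) + 1 = (-8 - 2*2)/(9 - 10) + 1 = (-8 - 4)/(-1) + 1 = -12*(-1) + 1 = 12 + 1 = 13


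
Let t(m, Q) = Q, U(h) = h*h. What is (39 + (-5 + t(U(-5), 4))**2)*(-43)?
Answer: -1720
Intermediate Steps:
U(h) = h**2
(39 + (-5 + t(U(-5), 4))**2)*(-43) = (39 + (-5 + 4)**2)*(-43) = (39 + (-1)**2)*(-43) = (39 + 1)*(-43) = 40*(-43) = -1720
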